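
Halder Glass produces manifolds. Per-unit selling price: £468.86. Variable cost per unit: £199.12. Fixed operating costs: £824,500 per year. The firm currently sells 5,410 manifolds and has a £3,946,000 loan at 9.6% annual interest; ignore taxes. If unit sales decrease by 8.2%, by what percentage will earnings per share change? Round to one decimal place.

-46.7%

At 5,410 units, contribution = 5,410 × £269.74 = £1,459,293.40.
EBIT = £1,459,293.40 − £824,500 = £634,793.40.
After interest of £378,816.00, pre-tax earnings = £255,977.40.
DCL = total CM / (EBIT − I) = £1,459,293.40 / £255,977.40 = 5.7009.
EPS therefore changes by 5.7009 × (-8.2%) = -46.7%.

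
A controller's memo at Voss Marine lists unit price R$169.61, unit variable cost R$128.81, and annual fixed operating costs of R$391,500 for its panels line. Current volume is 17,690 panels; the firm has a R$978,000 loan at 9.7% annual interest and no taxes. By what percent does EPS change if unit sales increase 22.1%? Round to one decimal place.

+67.8%

Total contribution margin = 17,690 × R$40.80 = R$721,752.00.
Subtracting fixed costs: EBIT = R$721,752.00 − R$391,500 = R$330,252.00.
After interest of R$94,866.00, pre-tax earnings = R$235,386.00.
DCL = total CM / (EBIT − I) = R$721,752.00 / R$235,386.00 = 3.0662.
EPS therefore changes by 3.0662 × (+22.1%) = +67.8%.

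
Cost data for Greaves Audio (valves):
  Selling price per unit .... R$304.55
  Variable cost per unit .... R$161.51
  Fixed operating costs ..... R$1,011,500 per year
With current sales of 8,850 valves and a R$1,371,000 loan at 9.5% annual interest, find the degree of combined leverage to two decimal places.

10.20

Contribution at this volume is 8,850 × R$143.04 = R$1,265,904.00.
EBIT = R$1,265,904.00 − R$1,011,500 = R$254,404.00. Interest = R$130,245.00.
DOL = R$1,265,904.00 ÷ R$254,404.00 = 4.9760; DFL = R$254,404.00 ÷ R$124,159.00 = 2.0490.
DCL = DOL × DFL = 4.9760 × 2.0490 = 10.1958.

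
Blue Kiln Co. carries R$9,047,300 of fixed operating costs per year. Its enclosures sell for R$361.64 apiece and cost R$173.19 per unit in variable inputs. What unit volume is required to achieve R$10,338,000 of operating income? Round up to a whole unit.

Contribution margin per unit = R$361.64 − R$173.19 = R$188.45.
Required volume = (fixed costs + target profit) ÷ CM = (R$9,047,300 + R$10,338,000) ÷ R$188.45 = 102,867.07, so 102,868 enclosures.

102,868 enclosures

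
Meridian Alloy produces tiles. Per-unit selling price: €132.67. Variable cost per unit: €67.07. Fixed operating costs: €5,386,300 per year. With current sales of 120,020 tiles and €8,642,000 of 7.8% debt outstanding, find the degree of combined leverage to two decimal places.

4.34

Total contribution margin = 120,020 × €65.60 = €7,873,312.00.
EBIT = €7,873,312.00 − €5,386,300 = €2,487,012.00. Interest = €674,076.00.
DOL = €7,873,312.00 ÷ €2,487,012.00 = 3.1658; DFL = €2,487,012.00 ÷ €1,812,936.00 = 1.3718.
DCL = DOL × DFL = 3.1658 × 1.3718 = 4.3428.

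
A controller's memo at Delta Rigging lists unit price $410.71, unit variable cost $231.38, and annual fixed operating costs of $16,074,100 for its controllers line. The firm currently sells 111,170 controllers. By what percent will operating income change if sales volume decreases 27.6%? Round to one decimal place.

-142.5%

Contribution at this volume is 111,170 × $179.33 = $19,936,116.10.
Subtracting fixed costs: EBIT = $19,936,116.10 − $16,074,100 = $3,862,016.10.
Degree of operating leverage = $19,936,116.10 / $3,862,016.10 = 5.1621.
So EBIT moves 5.1621 × (-27.6%) = -142.5%.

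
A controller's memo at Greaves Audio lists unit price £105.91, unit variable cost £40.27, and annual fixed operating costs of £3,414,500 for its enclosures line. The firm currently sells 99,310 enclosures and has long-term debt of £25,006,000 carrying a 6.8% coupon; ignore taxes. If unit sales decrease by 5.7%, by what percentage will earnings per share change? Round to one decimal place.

-26.5%

At 99,310 units, contribution = 99,310 × £65.64 = £6,518,708.40.
Operating income = contribution − fixed costs = £6,518,708.40 − £3,414,500 = £3,104,208.40.
After interest of £1,700,408.00, pre-tax earnings = £1,403,800.40.
DCL = total CM / (EBIT − I) = £6,518,708.40 / £1,403,800.40 = 4.6436.
EPS therefore changes by 4.6436 × (-5.7%) = -26.5%.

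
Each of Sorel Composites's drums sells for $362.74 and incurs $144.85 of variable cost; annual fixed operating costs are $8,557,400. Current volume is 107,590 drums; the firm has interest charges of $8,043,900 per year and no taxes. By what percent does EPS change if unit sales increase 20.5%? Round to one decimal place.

Contribution at this volume is 107,590 × $217.89 = $23,442,785.10.
Subtracting fixed costs: EBIT = $23,442,785.10 − $8,557,400 = $14,885,385.10.
Interest = $8,043,900.00, so EBIT − I = $6,841,485.10.
DCL = total CM / (EBIT − I) = $23,442,785.10 / $6,841,485.10 = 3.4266.
%ΔEPS = DCL × %ΔSales = 3.4266 × +20.5% = +70.2%.

+70.2%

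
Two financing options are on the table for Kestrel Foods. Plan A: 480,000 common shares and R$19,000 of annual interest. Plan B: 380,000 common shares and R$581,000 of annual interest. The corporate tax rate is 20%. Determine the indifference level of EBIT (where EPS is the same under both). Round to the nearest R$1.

R$2,716,600

Set EPS_A = EPS_B: (EBIT − R$19,000)(1 − 0.20) ÷ 480,000 = (EBIT − R$581,000)(1 − 0.20) ÷ 380,000.
Cancelling (1 − t) and cross-multiplying: 380,000·(EBIT − 19,000) = 480,000·(EBIT − 581,000).
Solving, EBIT = (581,000·480,000 − 19,000·380,000) / (480,000 − 380,000) = 271,660,000,000 / 100,000 = 2,716,600.00.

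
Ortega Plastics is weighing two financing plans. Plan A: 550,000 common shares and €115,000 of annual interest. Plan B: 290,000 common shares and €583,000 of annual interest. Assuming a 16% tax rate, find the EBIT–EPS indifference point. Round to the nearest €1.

€1,105,000

At indifference, (EBIT − 115,000)(1 − t)/550,000 = (EBIT − 583,000)(1 − t)/290,000.
Cancelling (1 − t) and cross-multiplying: 290,000·(EBIT − 115,000) = 550,000·(EBIT − 583,000).
EBIT × (550,000 − 290,000) = 583,000 × 550,000 − 115,000 × 290,000 = 287,300,000,000, so EBIT = 287,300,000,000 ÷ 260,000 = 1,105,000.00.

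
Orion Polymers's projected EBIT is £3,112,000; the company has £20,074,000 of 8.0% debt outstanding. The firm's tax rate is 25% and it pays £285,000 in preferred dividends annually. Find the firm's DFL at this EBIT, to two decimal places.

2.76

Interest = £1,605,920.00.
Preferred dividends grossed up pre-tax: £285,000 / (1 − 0.25) = £380,000.00.
DFL = EBIT ÷ [EBIT − I − D_p/(1−t)] = £3,112,000 ÷ [£3,112,000 − £1,605,920.00 − £380,000.00] = £3,112,000 ÷ £1,126,080.00 = 2.7636.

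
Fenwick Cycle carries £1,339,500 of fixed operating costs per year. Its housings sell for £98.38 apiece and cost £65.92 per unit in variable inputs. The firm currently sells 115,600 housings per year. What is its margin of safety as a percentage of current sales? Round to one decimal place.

Contribution margin per unit = £98.38 − £65.92 = £32.46. Break-even units = £1,339,500 ÷ £32.46 = 41,266.17; break-even revenue = 41,266.17 × £98.38 = £4,059,766.17.
Actual sales revenue = 115,600 × £98.38 = £11,372,728.00.
Margin of safety = (£11,372,728.00 − £4,059,766.17) ÷ £11,372,728.00 = 64.3%.

64.3%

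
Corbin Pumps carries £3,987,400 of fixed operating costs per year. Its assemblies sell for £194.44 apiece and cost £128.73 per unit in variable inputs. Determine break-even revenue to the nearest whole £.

£11,798,966

Contribution margin per unit = £194.44 − £128.73 = £65.71, a CM ratio of £65.71 ÷ £194.44 = 0.3379.
Break-even sales = FC ÷ CM ratio = £3,987,400 × £194.44 / £65.71 = £11,798,966.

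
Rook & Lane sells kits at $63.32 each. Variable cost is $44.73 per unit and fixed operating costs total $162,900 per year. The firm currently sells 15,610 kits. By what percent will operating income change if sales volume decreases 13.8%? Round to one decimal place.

-31.5%

Total contribution margin = 15,610 × $18.59 = $290,189.90.
Operating income = contribution − fixed costs = $290,189.90 − $162,900 = $127,289.90.
DOL = contribution ÷ EBIT = $290,189.90 ÷ $127,289.90 = 2.2798.
Operating income changes by 2.2798 × -13.8% = -31.5%.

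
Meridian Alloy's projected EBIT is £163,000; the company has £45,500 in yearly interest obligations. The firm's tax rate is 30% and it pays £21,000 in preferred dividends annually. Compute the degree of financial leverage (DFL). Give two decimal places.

1.86

Annual interest charges come to £45,500.00.
Pre-tax preferred-dividend burden = £21,000 ÷ (1 − 0.30) = £30,000.00.
DFL = EBIT ÷ [EBIT − I − D_p/(1−t)] = £163,000 ÷ [£163,000 − £45,500.00 − £30,000.00] = £163,000 ÷ £87,500.00 = 1.8629.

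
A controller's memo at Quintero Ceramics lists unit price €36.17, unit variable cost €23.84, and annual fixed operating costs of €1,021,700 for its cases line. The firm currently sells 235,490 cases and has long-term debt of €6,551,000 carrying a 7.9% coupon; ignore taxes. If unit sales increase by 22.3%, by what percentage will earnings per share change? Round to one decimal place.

At 235,490 units, contribution = 235,490 × €12.33 = €2,903,591.70.
EBIT = €2,903,591.70 − €1,021,700 = €1,881,891.70.
Interest = €517,529.00, so EBIT − I = €1,364,362.70.
DCL = total CM / (EBIT − I) = €2,903,591.70 / €1,364,362.70 = 2.1282.
EPS therefore changes by 2.1282 × (+22.3%) = +47.5%.

+47.5%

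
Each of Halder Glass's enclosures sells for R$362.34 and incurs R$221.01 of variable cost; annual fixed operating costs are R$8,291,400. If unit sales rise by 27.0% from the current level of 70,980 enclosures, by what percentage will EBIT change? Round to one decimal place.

+155.6%

Contribution at this volume is 70,980 × R$141.33 = R$10,031,603.40.
Operating income = contribution − fixed costs = R$10,031,603.40 − R$8,291,400 = R$1,740,203.40.
DOL = contribution ÷ EBIT = R$10,031,603.40 ÷ R$1,740,203.40 = 5.7646.
So EBIT moves 5.7646 × (+27.0%) = +155.6%.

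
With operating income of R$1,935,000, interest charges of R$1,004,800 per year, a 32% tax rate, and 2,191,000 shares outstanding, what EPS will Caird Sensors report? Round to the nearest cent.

Interest = R$1,004,800.00, so EBT = R$1,935,000 − R$1,004,800.00 = R$930,200.00.
Net income = R$930,200.00 × (1 − 0.32) = R$632,536.00.
Per share: R$632,536.00 / 2,191,000 shares = R$0.29.

R$0.29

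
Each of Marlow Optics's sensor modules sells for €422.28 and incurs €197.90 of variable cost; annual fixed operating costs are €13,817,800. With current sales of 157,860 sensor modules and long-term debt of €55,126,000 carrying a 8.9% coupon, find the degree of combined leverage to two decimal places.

2.12

Total contribution margin = 157,860 × €224.38 = €35,420,626.80.
EBIT = €35,420,626.80 − €13,817,800 = €21,602,826.80. Interest = €4,906,214.00, so EBIT − I = €16,696,612.80.
Degree of total leverage = total CM / (EBIT − interest) = €35,420,626.80 / €16,696,612.80 = 2.1214.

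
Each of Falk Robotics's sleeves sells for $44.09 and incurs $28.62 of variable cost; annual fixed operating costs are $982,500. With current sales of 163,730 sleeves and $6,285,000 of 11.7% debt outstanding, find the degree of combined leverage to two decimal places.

3.11

Total contribution margin = 163,730 × $15.47 = $2,532,903.10.
EBIT = $2,532,903.10 − $982,500 = $1,550,403.10. Interest = $735,345.00, so EBIT − I = $815,058.10.
DCL = contribution ÷ (EBIT − I) = $2,532,903.10 ÷ $815,058.10 = 3.1076.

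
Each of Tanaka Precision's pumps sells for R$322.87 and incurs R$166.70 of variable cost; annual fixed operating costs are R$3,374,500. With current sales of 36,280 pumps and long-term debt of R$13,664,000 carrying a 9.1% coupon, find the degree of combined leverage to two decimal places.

5.41

Total contribution margin = 36,280 × R$156.17 = R$5,665,847.60.
EBIT = R$5,665,847.60 − R$3,374,500 = R$2,291,347.60. Interest = R$1,243,424.00.
DOL = R$5,665,847.60 ÷ R$2,291,347.60 = 2.4727; DFL = R$2,291,347.60 ÷ R$1,047,923.60 = 2.1866.
Combined leverage = 2.4727 × 2.1866 = 5.4068.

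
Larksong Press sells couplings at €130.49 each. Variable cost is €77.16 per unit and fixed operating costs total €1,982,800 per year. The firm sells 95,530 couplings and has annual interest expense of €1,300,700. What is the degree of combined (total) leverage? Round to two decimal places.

2.81

Total contribution margin = 95,530 × €53.33 = €5,094,614.90.
Operating income = contribution − fixed costs = €5,094,614.90 − €1,982,800 = €3,111,814.90. Interest = €1,300,700.00.
DOL = €5,094,614.90 ÷ €3,111,814.90 = 1.6372; DFL = €3,111,814.90 ÷ €1,811,114.90 = 1.7182.
Combined leverage = 1.6372 × 1.7182 = 2.8130.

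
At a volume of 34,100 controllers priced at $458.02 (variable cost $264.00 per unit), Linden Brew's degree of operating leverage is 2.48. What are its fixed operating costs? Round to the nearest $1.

Contribution at this volume is 34,100 × $194.02 = $6,616,082.00.
Since DOL = CM ÷ EBIT, EBIT = $6,616,082.00 ÷ 2.48 = $2,667,775.00.
Fixed costs = CM − EBIT = $6,616,082.00 − $2,667,775.00 = $3,948,307.

$3,948,307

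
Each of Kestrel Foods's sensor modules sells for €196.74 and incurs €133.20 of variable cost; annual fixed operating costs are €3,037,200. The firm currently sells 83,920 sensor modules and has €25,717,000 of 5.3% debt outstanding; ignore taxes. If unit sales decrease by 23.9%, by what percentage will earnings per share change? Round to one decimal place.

Contribution at this volume is 83,920 × €63.54 = €5,332,276.80.
Operating income = contribution − fixed costs = €5,332,276.80 − €3,037,200 = €2,295,076.80.
After interest of €1,363,001.00, pre-tax earnings = €932,075.80.
Degree of combined leverage = contribution ÷ (EBIT − I) = €5,332,276.80 ÷ €932,075.80 = 5.7209.
%ΔEPS = DCL × %ΔSales = 5.7209 × -23.9% = -136.7%.

-136.7%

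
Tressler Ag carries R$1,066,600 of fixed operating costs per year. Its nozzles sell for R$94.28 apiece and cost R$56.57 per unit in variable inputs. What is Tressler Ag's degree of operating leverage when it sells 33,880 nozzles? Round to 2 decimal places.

6.05

At 33,880 units, contribution = 33,880 × R$37.71 = R$1,277,614.80.
EBIT = R$1,277,614.80 − R$1,066,600 = R$211,014.80.
DOL = contribution ÷ EBIT = R$1,277,614.80 ÷ R$211,014.80 = 6.0546.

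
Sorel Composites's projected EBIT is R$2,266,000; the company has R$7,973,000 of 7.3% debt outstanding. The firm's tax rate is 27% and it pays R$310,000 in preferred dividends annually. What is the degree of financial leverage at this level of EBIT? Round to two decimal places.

Interest = R$582,029.00.
Preferred dividends grossed up pre-tax: R$310,000 / (1 − 0.27) = R$424,657.53.
DFL = EBIT ÷ [EBIT − I − D_p/(1−t)] = R$2,266,000 ÷ [R$2,266,000 − R$582,029.00 − R$424,657.53] = R$2,266,000 ÷ R$1,259,313.47 = 1.7994.

1.80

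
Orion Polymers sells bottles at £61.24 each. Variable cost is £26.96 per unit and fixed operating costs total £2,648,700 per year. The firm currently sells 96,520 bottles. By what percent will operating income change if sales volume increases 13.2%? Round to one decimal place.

+66.2%

Contribution at this volume is 96,520 × £34.28 = £3,308,705.60.
Subtracting fixed costs: EBIT = £3,308,705.60 − £2,648,700 = £660,005.60.
So DOL = total CM / EBIT = £3,308,705.60 / £660,005.60 = 5.0131.
So EBIT moves 5.0131 × (+13.2%) = +66.2%.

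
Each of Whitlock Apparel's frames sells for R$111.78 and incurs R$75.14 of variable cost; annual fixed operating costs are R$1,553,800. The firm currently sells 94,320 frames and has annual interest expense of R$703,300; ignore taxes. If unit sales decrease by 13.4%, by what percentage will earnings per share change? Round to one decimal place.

-38.6%

At 94,320 units, contribution = 94,320 × R$36.64 = R$3,455,884.80.
Operating income = contribution − fixed costs = R$3,455,884.80 − R$1,553,800 = R$1,902,084.80.
Interest = R$703,300.00, so EBIT − I = R$1,198,784.80.
DCL = total CM / (EBIT − I) = R$3,455,884.80 / R$1,198,784.80 = 2.8828.
EPS therefore changes by 2.8828 × (-13.4%) = -38.6%.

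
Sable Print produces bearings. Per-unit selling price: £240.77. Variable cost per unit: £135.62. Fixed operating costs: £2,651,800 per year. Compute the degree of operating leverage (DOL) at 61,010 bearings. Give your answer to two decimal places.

At 61,010 units, contribution = 61,010 × £105.15 = £6,415,201.50.
Subtracting fixed costs: EBIT = £6,415,201.50 − £2,651,800 = £3,763,401.50.
So DOL = total CM / EBIT = £6,415,201.50 / £3,763,401.50 = 1.7046.

1.70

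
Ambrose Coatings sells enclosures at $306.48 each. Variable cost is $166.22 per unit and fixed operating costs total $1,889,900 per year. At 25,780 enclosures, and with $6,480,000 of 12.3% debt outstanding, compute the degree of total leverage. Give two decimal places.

Total contribution margin = 25,780 × $140.26 = $3,615,902.80.
EBIT = $3,615,902.80 − $1,889,900 = $1,726,002.80. Interest = $797,040.00.
DOL = $3,615,902.80 ÷ $1,726,002.80 = 2.0950; DFL = $1,726,002.80 ÷ $928,962.80 = 1.8580.
DCL = DOL × DFL = 2.0950 × 1.8580 = 3.8925.

3.89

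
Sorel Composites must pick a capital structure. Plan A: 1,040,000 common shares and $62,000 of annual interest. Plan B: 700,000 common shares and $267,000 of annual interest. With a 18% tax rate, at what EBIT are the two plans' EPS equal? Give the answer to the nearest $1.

At indifference, (EBIT − 62,000)(1 − t)/1,040,000 = (EBIT − 267,000)(1 − t)/700,000.
The (1 − t) factor cancels: (EBIT − 62,000) × 700,000 = (EBIT − 267,000) × 1,040,000.
EBIT × (1,040,000 − 700,000) = 267,000 × 1,040,000 − 62,000 × 700,000 = 234,280,000,000, so EBIT = 234,280,000,000 ÷ 340,000 = 689,058.82.

$689,059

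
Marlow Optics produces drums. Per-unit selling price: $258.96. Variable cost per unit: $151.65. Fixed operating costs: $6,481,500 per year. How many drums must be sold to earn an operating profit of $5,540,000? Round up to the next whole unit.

112,026 drums

Each unit contributes $258.96 − $151.65 = $107.31.
Required volume = (fixed costs + target profit) ÷ CM = ($6,481,500 + $5,540,000) ÷ $107.31 = 112,025.91, so 112,026 drums.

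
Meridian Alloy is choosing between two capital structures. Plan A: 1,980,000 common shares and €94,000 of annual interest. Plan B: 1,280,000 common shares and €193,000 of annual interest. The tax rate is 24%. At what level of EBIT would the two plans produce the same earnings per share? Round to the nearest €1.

Set EPS_A = EPS_B: (EBIT − €94,000)(1 − 0.24) ÷ 1,980,000 = (EBIT − €193,000)(1 − 0.24) ÷ 1,280,000.
The (1 − t) factor cancels: (EBIT − 94,000) × 1,280,000 = (EBIT − 193,000) × 1,980,000.
EBIT × (1,980,000 − 1,280,000) = 193,000 × 1,980,000 − 94,000 × 1,280,000 = 261,820,000,000, so EBIT = 261,820,000,000 ÷ 700,000 = 374,028.57.

€374,029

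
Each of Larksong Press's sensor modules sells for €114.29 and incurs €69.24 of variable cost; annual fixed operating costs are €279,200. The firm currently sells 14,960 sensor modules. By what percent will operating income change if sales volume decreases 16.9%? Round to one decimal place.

Contribution at this volume is 14,960 × €45.05 = €673,948.00.
EBIT = €673,948.00 − €279,200 = €394,748.00.
Degree of operating leverage = €673,948.00 / €394,748.00 = 1.7073.
%ΔEBIT = DOL × %ΔSales = 1.7073 × -16.9% = -28.9%.

-28.9%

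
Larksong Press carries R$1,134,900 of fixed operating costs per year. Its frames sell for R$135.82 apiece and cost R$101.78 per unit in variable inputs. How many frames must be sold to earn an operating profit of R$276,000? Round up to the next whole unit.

41,449 frames

Contribution margin per unit = R$135.82 − R$101.78 = R$34.04.
Units = (FC + target) / CM = (R$1,134,900 + R$276,000) / R$34.04 = 41,448.30, so 41,449 frames.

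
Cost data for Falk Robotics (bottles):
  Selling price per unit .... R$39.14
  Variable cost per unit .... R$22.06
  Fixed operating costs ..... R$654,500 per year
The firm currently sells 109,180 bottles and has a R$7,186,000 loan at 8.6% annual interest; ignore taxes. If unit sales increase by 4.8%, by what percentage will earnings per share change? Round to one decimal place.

Total contribution margin = 109,180 × R$17.08 = R$1,864,794.40.
Operating income = contribution − fixed costs = R$1,864,794.40 − R$654,500 = R$1,210,294.40.
Interest = R$617,996.00, so EBIT − I = R$592,298.40.
DCL = total CM / (EBIT − I) = R$1,864,794.40 / R$592,298.40 = 3.1484.
%ΔEPS = DCL × %ΔSales = 3.1484 × +4.8% = +15.1%.

+15.1%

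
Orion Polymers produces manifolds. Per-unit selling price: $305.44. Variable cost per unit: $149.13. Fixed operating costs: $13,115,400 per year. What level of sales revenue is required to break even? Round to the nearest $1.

$25,628,352

CM per unit = $305.44 − $149.13 = $156.31; CM ratio = $156.31 / $305.44 = 0.5118.
Break-even sales = FC ÷ CM ratio = $13,115,400 × $305.44 / $156.31 = $25,628,352.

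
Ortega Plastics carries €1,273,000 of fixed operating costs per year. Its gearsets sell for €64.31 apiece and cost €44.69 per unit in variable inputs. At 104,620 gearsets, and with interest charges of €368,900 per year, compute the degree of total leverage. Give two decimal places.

5.00

At 104,620 units, contribution = 104,620 × €19.62 = €2,052,644.40.
Operating income = contribution − fixed costs = €2,052,644.40 − €1,273,000 = €779,644.40. Interest = €368,900.00.
DOL = €2,052,644.40 ÷ €779,644.40 = 2.6328; DFL = €779,644.40 ÷ €410,744.40 = 1.8981.
Combined leverage = 2.6328 × 1.8981 = 4.9973.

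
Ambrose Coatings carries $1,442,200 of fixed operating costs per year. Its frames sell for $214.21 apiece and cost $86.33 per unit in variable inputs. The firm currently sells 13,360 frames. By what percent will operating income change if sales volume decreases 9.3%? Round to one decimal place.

-59.7%

At 13,360 units, contribution = 13,360 × $127.88 = $1,708,476.80.
EBIT = $1,708,476.80 − $1,442,200 = $266,276.80.
DOL = contribution ÷ EBIT = $1,708,476.80 ÷ $266,276.80 = 6.4162.
%ΔEBIT = DOL × %ΔSales = 6.4162 × -9.3% = -59.7%.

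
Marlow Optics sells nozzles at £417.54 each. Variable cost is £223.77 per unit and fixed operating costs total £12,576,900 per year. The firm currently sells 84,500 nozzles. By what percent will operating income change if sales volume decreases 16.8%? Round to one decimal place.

-72.5%

Total contribution margin = 84,500 × £193.77 = £16,373,565.00.
Operating income = contribution − fixed costs = £16,373,565.00 − £12,576,900 = £3,796,665.00.
DOL = contribution ÷ EBIT = £16,373,565.00 ÷ £3,796,665.00 = 4.3126.
%ΔEBIT = DOL × %ΔSales = 4.3126 × -16.8% = -72.5%.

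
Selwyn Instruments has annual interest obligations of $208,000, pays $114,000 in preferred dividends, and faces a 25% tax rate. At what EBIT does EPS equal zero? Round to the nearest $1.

Preferred dividends are paid after tax, so their pre-tax equivalent is $114,000 ÷ (1 − 0.25) = $152,000.00.
Financial break-even EBIT = interest + D_p ÷ (1 − t) = $208,000 + $152,000.00 = $360,000.00.

$360,000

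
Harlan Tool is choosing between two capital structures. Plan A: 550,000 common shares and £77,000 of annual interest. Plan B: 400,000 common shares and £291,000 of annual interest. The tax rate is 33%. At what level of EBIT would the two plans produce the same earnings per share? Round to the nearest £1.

£861,667

At indifference, (EBIT − 77,000)(1 − t)/550,000 = (EBIT − 291,000)(1 − t)/400,000.
The (1 − t) factor cancels: (EBIT − 77,000) × 400,000 = (EBIT − 291,000) × 550,000.
EBIT × (550,000 − 400,000) = 291,000 × 550,000 − 77,000 × 400,000 = 129,250,000,000, so EBIT = 129,250,000,000 ÷ 150,000 = 861,666.67.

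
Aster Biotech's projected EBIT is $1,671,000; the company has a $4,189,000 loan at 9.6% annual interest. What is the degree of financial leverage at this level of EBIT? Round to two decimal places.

1.32

Interest = $402,144.00.
Degree of financial leverage = EBIT / (EBIT − interest) = $1,671,000 / $1,268,856.00 = 1.3169.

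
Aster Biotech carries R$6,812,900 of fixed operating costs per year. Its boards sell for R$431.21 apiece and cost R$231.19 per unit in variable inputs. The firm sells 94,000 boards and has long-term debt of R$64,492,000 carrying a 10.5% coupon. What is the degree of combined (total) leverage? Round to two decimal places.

Contribution at this volume is 94,000 × R$200.02 = R$18,801,880.00.
Operating income = contribution − fixed costs = R$18,801,880.00 − R$6,812,900 = R$11,988,980.00. Interest = R$6,771,660.00.
DOL = R$18,801,880.00 ÷ R$11,988,980.00 = 1.5683; DFL = R$11,988,980.00 ÷ R$5,217,320.00 = 2.2979.
Combined leverage = 1.5683 × 2.2979 = 3.6038.

3.60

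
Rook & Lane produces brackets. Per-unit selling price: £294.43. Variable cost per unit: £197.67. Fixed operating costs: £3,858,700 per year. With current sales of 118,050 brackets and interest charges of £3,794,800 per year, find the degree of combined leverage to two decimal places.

3.03

Total contribution margin = 118,050 × £96.76 = £11,422,518.00.
EBIT = £11,422,518.00 − £3,858,700 = £7,563,818.00. Interest = £3,794,800.00.
DOL = £11,422,518.00 ÷ £7,563,818.00 = 1.5102; DFL = £7,563,818.00 ÷ £3,769,018.00 = 2.0068.
DCL = DOL × DFL = 1.5102 × 2.0068 = 3.0307.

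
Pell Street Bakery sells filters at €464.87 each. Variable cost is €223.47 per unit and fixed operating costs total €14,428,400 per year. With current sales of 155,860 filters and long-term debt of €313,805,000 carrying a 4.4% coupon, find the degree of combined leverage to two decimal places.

4.01

Contribution at this volume is 155,860 × €241.40 = €37,624,604.00.
Subtracting fixed costs: EBIT = €37,624,604.00 − €14,428,400 = €23,196,204.00. Interest = €13,807,420.00.
DOL = €37,624,604.00 ÷ €23,196,204.00 = 1.6220; DFL = €23,196,204.00 ÷ €9,388,784.00 = 2.4706.
Combined leverage = 1.6220 × 2.4706 = 4.0073.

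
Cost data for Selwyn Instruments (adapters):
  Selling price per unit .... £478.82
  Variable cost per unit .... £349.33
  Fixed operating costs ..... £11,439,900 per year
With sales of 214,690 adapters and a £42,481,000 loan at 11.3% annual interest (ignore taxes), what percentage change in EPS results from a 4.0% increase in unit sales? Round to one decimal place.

+9.6%

At 214,690 units, contribution = 214,690 × £129.49 = £27,800,208.10.
EBIT = £27,800,208.10 − £11,439,900 = £16,360,308.10.
After interest of £4,800,353.00, pre-tax earnings = £11,559,955.10.
Degree of combined leverage = contribution ÷ (EBIT − I) = £27,800,208.10 ÷ £11,559,955.10 = 2.4049.
EPS therefore changes by 2.4049 × (+4.0%) = +9.6%.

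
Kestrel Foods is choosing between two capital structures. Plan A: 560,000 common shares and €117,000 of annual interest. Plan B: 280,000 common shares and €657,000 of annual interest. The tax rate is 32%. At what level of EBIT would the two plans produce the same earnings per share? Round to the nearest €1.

At indifference, (EBIT − 117,000)(1 − t)/560,000 = (EBIT − 657,000)(1 − t)/280,000.
Cancelling (1 − t) and cross-multiplying: 280,000·(EBIT − 117,000) = 560,000·(EBIT − 657,000).
Solving, EBIT = (657,000·560,000 − 117,000·280,000) / (560,000 − 280,000) = 335,160,000,000 / 280,000 = 1,197,000.00.

€1,197,000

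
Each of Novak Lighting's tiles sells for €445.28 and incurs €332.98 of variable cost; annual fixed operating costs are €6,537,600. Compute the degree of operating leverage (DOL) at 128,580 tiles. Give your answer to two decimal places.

Contribution at this volume is 128,580 × €112.30 = €14,439,534.00.
Operating income = contribution − fixed costs = €14,439,534.00 − €6,537,600 = €7,901,934.00.
Degree of operating leverage = €14,439,534.00 / €7,901,934.00 = 1.8273.

1.83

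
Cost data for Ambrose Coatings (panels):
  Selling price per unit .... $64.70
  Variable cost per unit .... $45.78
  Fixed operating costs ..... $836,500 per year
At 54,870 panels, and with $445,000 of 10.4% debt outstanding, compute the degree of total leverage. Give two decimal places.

Contribution at this volume is 54,870 × $18.92 = $1,038,140.40.
EBIT = $1,038,140.40 − $836,500 = $201,640.40. Interest = $46,280.00.
DOL = $1,038,140.40 ÷ $201,640.40 = 5.1485; DFL = $201,640.40 ÷ $155,360.40 = 1.2979.
Combined leverage = 5.1485 × 1.2979 = 6.6822.

6.68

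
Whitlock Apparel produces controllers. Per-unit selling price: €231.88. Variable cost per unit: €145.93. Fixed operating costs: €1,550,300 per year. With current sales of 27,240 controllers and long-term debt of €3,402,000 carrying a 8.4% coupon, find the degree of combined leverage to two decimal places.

4.63

Contribution at this volume is 27,240 × €85.95 = €2,341,278.00.
EBIT = €2,341,278.00 − €1,550,300 = €790,978.00. Interest = €285,768.00, so EBIT − I = €505,210.00.
Degree of total leverage = total CM / (EBIT − interest) = €2,341,278.00 / €505,210.00 = 4.6343.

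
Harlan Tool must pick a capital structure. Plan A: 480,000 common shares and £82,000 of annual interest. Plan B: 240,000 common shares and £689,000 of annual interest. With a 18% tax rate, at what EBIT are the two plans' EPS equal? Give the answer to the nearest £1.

At indifference, (EBIT − 82,000)(1 − t)/480,000 = (EBIT − 689,000)(1 − t)/240,000.
The (1 − t) factor cancels: (EBIT − 82,000) × 240,000 = (EBIT − 689,000) × 480,000.
EBIT × (480,000 − 240,000) = 689,000 × 480,000 − 82,000 × 240,000 = 311,040,000,000, so EBIT = 311,040,000,000 ÷ 240,000 = 1,296,000.00.

£1,296,000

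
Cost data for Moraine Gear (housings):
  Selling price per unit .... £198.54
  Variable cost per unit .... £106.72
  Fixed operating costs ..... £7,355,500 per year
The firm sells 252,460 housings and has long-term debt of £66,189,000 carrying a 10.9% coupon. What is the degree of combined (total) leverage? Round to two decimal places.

Total contribution margin = 252,460 × £91.82 = £23,180,877.20.
Subtracting fixed costs: EBIT = £23,180,877.20 − £7,355,500 = £15,825,377.20. Interest = £7,214,601.00, so EBIT − I = £8,610,776.20.
Degree of total leverage = total CM / (EBIT − interest) = £23,180,877.20 / £8,610,776.20 = 2.6921.

2.69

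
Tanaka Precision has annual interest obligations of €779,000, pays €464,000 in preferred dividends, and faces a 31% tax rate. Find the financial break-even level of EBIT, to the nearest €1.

€1,451,464

Grossing the preferred dividend up to pre-tax terms: €464,000 / (1 − 0.31) = €672,463.77.
Financial break-even EBIT = interest + D_p ÷ (1 − t) = €779,000 + €672,463.77 = €1,451,463.77.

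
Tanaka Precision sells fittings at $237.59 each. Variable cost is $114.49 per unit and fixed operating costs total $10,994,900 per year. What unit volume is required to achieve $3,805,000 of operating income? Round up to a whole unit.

120,227 fittings

Each unit contributes $237.59 − $114.49 = $123.10.
Required volume = (fixed costs + target profit) ÷ CM = ($10,994,900 + $3,805,000) ÷ $123.10 = 120,226.65, so 120,227 fittings.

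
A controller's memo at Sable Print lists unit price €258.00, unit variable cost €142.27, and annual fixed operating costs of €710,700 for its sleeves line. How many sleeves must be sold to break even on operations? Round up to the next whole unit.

6,142 sleeves

Unit CM = price − variable cost = €258.00 − €142.27 = €115.73.
Units to break even: €710,700 ÷ €115.73 = 6,141.02, rounded up to 6,142.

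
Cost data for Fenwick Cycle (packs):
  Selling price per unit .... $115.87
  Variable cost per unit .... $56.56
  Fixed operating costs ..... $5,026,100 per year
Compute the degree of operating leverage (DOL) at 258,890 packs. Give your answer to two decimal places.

1.49

At 258,890 units, contribution = 258,890 × $59.31 = $15,354,765.90.
Subtracting fixed costs: EBIT = $15,354,765.90 − $5,026,100 = $10,328,665.90.
DOL = contribution ÷ EBIT = $15,354,765.90 ÷ $10,328,665.90 = 1.4866.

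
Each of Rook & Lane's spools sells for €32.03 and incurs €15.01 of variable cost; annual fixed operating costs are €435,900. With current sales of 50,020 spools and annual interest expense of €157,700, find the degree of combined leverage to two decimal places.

3.30

At 50,020 units, contribution = 50,020 × €17.02 = €851,340.40.
EBIT = €851,340.40 − €435,900 = €415,440.40. Interest = €157,700.00, so EBIT − I = €257,740.40.
Degree of total leverage = total CM / (EBIT − interest) = €851,340.40 / €257,740.40 = 3.3031.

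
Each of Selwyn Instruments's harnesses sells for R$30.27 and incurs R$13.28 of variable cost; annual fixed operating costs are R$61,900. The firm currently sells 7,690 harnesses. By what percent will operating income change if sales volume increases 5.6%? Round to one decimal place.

+10.6%

Total contribution margin = 7,690 × R$16.99 = R$130,653.10.
Operating income = contribution − fixed costs = R$130,653.10 − R$61,900 = R$68,753.10.
DOL = contribution ÷ EBIT = R$130,653.10 ÷ R$68,753.10 = 1.9003.
Operating income changes by 1.9003 × +5.6% = +10.6%.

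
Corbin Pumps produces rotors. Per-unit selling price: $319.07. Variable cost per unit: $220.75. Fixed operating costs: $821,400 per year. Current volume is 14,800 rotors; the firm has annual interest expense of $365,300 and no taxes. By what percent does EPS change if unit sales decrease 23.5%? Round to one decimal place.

Total contribution margin = 14,800 × $98.32 = $1,455,136.00.
EBIT = $1,455,136.00 − $821,400 = $633,736.00.
Interest = $365,300.00, so EBIT − I = $268,436.00.
DCL = total CM / (EBIT − I) = $1,455,136.00 / $268,436.00 = 5.4208.
EPS therefore changes by 5.4208 × (-23.5%) = -127.4%.

-127.4%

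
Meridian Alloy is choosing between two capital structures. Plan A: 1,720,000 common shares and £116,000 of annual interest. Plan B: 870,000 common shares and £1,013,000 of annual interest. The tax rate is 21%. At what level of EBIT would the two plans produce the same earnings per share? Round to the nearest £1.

At indifference, (EBIT − 116,000)(1 − t)/1,720,000 = (EBIT − 1,013,000)(1 − t)/870,000.
The (1 − t) factor cancels: (EBIT − 116,000) × 870,000 = (EBIT − 1,013,000) × 1,720,000.
EBIT × (1,720,000 − 870,000) = 1,013,000 × 1,720,000 − 116,000 × 870,000 = 1,641,440,000,000, so EBIT = 1,641,440,000,000 ÷ 850,000 = 1,931,105.88.

£1,931,106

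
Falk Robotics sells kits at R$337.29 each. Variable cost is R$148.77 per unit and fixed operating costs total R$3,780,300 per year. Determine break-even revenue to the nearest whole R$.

R$6,763,513

Contribution margin per unit = R$337.29 − R$148.77 = R$188.52, a CM ratio of R$188.52 ÷ R$337.29 = 0.5589.
Break-even sales = FC ÷ CM ratio = R$3,780,300 × R$337.29 / R$188.52 = R$6,763,513.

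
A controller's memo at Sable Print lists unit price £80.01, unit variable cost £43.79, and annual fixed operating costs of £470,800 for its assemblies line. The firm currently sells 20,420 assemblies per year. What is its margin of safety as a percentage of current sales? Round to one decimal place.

Each unit contributes £80.01 − £43.79 = £36.22. Break-even units = £470,800 ÷ £36.22 = 12,998.34; break-even revenue = 12,998.34 × £80.01 = £1,039,997.46.
Actual sales revenue = 20,420 × £80.01 = £1,633,804.20.
Margin of safety = (£1,633,804.20 − £1,039,997.46) ÷ £1,633,804.20 = 36.3%.

36.3%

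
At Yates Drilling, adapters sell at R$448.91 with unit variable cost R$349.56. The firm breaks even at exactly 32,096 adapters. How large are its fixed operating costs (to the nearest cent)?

R$3,188,737.60

Contribution margin per unit = R$448.91 − R$349.56 = R$99.35.
Fixed costs = break-even units × CM = 32,096 × R$99.35 = R$3,188,737.60.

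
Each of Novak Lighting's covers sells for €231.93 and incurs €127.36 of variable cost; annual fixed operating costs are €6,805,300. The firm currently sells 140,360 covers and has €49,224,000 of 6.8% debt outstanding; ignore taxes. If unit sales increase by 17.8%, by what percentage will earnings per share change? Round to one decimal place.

Total contribution margin = 140,360 × €104.57 = €14,677,445.20.
Operating income = contribution − fixed costs = €14,677,445.20 − €6,805,300 = €7,872,145.20.
After interest of €3,347,232.00, pre-tax earnings = €4,524,913.20.
DCL = total CM / (EBIT − I) = €14,677,445.20 / €4,524,913.20 = 3.2437.
EPS therefore changes by 3.2437 × (+17.8%) = +57.7%.

+57.7%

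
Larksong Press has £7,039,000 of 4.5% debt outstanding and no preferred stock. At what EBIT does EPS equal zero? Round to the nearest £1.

Annual interest = 4.5% × £7,039,000 = £316,755.00.
With no preferred dividends, EPS = 0 when EBIT exactly covers interest, so the financial break-even EBIT is £316,755.00.

£316,755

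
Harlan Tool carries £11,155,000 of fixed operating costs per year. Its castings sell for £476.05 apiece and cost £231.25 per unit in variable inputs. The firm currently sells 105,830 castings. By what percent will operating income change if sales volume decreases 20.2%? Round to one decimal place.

-35.5%

Total contribution margin = 105,830 × £244.80 = £25,907,184.00.
Operating income = contribution − fixed costs = £25,907,184.00 − £11,155,000 = £14,752,184.00.
Degree of operating leverage = £25,907,184.00 / £14,752,184.00 = 1.7562.
%ΔEBIT = DOL × %ΔSales = 1.7562 × -20.2% = -35.5%.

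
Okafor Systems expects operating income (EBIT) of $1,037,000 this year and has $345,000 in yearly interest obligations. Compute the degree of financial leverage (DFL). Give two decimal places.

1.50

Annual interest charges come to $345,000.00.
DFL = EBIT ÷ (EBIT − I) = $1,037,000 ÷ ($1,037,000 − $345,000.00) = $1,037,000 ÷ $692,000.00 = 1.4986.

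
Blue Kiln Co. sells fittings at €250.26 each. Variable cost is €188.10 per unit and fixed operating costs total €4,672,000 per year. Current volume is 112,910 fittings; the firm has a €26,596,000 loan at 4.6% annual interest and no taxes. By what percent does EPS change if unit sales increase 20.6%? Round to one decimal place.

+128.7%

At 112,910 units, contribution = 112,910 × €62.16 = €7,018,485.60.
Operating income = contribution − fixed costs = €7,018,485.60 − €4,672,000 = €2,346,485.60.
Interest = €1,223,416.00, so EBIT − I = €1,123,069.60.
DCL = total CM / (EBIT − I) = €7,018,485.60 / €1,123,069.60 = 6.2494.
EPS therefore changes by 6.2494 × (+20.6%) = +128.7%.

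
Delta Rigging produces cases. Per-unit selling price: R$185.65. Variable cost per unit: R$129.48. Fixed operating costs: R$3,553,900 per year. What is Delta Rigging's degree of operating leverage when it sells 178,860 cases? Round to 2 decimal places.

1.55

Contribution at this volume is 178,860 × R$56.17 = R$10,046,566.20.
EBIT = R$10,046,566.20 − R$3,553,900 = R$6,492,666.20.
So DOL = total CM / EBIT = R$10,046,566.20 / R$6,492,666.20 = 1.5474.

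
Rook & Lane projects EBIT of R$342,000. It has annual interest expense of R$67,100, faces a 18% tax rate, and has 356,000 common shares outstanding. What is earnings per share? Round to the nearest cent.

Interest = R$67,100.00, so EBT = R$342,000 − R$67,100.00 = R$274,900.00.
Net income = R$274,900.00 × (1 − 0.18) = R$225,418.00.
Per share: R$225,418.00 / 356,000 shares = R$0.63.

R$0.63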